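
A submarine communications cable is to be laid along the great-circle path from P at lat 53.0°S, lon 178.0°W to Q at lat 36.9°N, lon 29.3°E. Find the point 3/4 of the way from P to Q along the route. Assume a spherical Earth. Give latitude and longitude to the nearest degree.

From cos δ = sin φ₁ sin φ₂ + cos φ₁ cos φ₂ cos Δλ, the central angle is δ ≈ 2.707 rad (155.1°).
Interpolate at f = 3/4 with slerp weights a = sin((1−f)δ)/sin δ ≈ 1.489, b = sin(fδ)/sin δ ≈ 2.130.
p = a·p₁ + b·p₂ ≈ (0.590, 0.802, 0.090); φ = arcsin(p_z) ≈ 5.17°, λ = atan2(p_y, p_x) ≈ 53.67°.

≈ lat 5°N, lon 54°E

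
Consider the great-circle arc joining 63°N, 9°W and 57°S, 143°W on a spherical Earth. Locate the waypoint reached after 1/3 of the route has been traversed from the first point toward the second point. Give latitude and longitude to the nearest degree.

The haversine formula gives a central angle δ ≈ 2.736 rad (156.8°) between the endpoints.
Interpolate at f = 1/3 with slerp weights a = sin((1−f)δ)/sin δ ≈ 2.456, b = sin(fδ)/sin δ ≈ 2.006.
p = a·p₁ + b·p₂ ≈ (0.229, -0.832, 0.506); φ = arcsin(p_z) ≈ 30.37°, λ = atan2(p_y, p_x) ≈ -74.64°.

≈ 30°N, 75°W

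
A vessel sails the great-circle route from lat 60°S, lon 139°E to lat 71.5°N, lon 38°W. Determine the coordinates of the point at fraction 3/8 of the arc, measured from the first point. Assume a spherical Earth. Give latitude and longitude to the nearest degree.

≈ lat 3°N, lon 135°E

Write both endpoints as unit vectors p₁, p₂ with components (cos φ cos λ, cos φ sin λ, sin φ).
The central angle between the endpoints is δ = arccos(p₁·p₂) ≈ 2.940 rad (168.4°).
Interpolate at f = 3/8 with slerp weights a = sin((1−f)δ)/sin δ ≈ 4.813, b = sin(fδ)/sin δ ≈ 4.452.
p = a·p₁ + b·p₂ ≈ (-0.703, 0.709, 0.054); φ = arcsin(p_z) ≈ 3.08°, λ = atan2(p_y, p_x) ≈ 134.75°.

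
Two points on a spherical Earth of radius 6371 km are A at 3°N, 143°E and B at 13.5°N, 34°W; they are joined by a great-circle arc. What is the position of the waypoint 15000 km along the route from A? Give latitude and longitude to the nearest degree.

≈ 41°N, 27°W

Write both endpoints as unit vectors p₁, p₂ with components (cos φ cos λ, cos φ sin λ, sin φ).
The central angle between the endpoints is δ = arccos(p₁·p₂) ≈ 2.849 rad (163.2°). The total great-circle distance is δ·R ≈ 2.849 × 6371 ≈ 18151 km, so the target fraction is f = 15000/18151 ≈ 0.826.
Interpolate at f ≈ 0.826 with slerp weights a = sin((1−f)δ)/sin δ ≈ 1.645, b = sin(fδ)/sin δ ≈ 2.456.
p = a·p₁ + b·p₂ ≈ (0.667, -0.346, 0.659); φ = arcsin(p_z) ≈ 41.25°, λ = atan2(p_y, p_x) ≈ -27.43°.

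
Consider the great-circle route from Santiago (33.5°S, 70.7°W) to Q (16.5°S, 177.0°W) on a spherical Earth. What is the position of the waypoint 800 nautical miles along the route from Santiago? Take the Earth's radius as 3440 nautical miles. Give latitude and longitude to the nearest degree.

≈ (38°S, 86°W)

The haversine formula gives a central angle δ ≈ 1.638 rad (93.9°) between the endpoints. The total great-circle distance is δ·R ≈ 1.638 × 3440 ≈ 5636 nmi, so the target fraction is f = 800/5636 ≈ 0.142.
Interpolate at f ≈ 0.142 with slerp weights a = sin((1−f)δ)/sin δ ≈ 0.989, b = sin(fδ)/sin δ ≈ 0.231.
p = a·p₁ + b·p₂ ≈ (0.051, -0.790, -0.611); φ = arcsin(p_z) ≈ -37.68°, λ = atan2(p_y, p_x) ≈ -86.28°.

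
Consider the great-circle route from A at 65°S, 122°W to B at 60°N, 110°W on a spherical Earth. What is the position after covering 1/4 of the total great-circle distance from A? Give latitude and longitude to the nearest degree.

≈ 34°S, 117°W

Write both endpoints as unit vectors p₁, p₂ with components (cos φ cos λ, cos φ sin λ, sin φ).
The central angle between the endpoints is δ = arccos(p₁·p₂) ≈ 2.187 rad (125.3°).
Interpolate at f = 1/4 with slerp weights a = sin((1−f)δ)/sin δ ≈ 1.223, b = sin(fδ)/sin δ ≈ 0.637.
p = a·p₁ + b·p₂ ≈ (-0.383, -0.738, -0.556); φ = arcsin(p_z) ≈ -33.79°, λ = atan2(p_y, p_x) ≈ -117.43°.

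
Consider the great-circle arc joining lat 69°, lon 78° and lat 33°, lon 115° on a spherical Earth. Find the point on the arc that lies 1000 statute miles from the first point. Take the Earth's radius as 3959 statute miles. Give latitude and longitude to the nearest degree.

≈ lat 58°, lon 99°

The haversine formula gives a central angle δ ≈ 0.725 rad (41.5°) between the endpoints. The total great-circle distance is δ·R ≈ 0.725 × 3959 ≈ 2870 mi, so the target fraction is f = 1000/2870 ≈ 0.348.
Interpolate at f ≈ 0.348 with slerp weights a = sin((1−f)δ)/sin δ ≈ 0.686, b = sin(fδ)/sin δ ≈ 0.377.
p = a·p₁ + b·p₂ ≈ (-0.082, 0.527, 0.846); φ = arcsin(p_z) ≈ 57.76°, λ = atan2(p_y, p_x) ≈ 98.89°.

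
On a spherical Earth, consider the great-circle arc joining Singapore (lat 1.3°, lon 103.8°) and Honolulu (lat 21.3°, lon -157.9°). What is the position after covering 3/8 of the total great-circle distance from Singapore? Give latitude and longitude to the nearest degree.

From cos δ = sin φ₁ sin φ₂ + cos φ₁ cos φ₂ cos Δλ, the central angle is δ ≈ 1.697 rad (97.3°).
Interpolate at f = 3/8 with slerp weights a = sin((1−f)δ)/sin δ ≈ 0.880, b = sin(fδ)/sin δ ≈ 0.599.
p = a·p₁ + b·p₂ ≈ (-0.727, 0.644, 0.238); φ = arcsin(p_z) ≈ 13.75°, λ = atan2(p_y, p_x) ≈ 138.46°.

≈ lat 14°, lon 138°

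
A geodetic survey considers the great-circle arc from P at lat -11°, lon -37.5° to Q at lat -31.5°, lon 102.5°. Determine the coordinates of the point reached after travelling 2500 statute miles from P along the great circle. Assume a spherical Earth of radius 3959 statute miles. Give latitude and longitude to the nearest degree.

≈ lat -36°, lon -9°

Write both endpoints as unit vectors p₁, p₂ with components (cos φ cos λ, cos φ sin λ, sin φ).
The central angle between the endpoints is δ = arccos(p₁·p₂) ≈ 2.143 rad (122.8°). The total great-circle distance is δ·R ≈ 2.143 × 3959 ≈ 8484 mi, so the target fraction is f = 2500/8484 ≈ 0.295.
Interpolate at f ≈ 0.295 with slerp weights a = sin((1−f)δ)/sin δ ≈ 1.187, b = sin(fδ)/sin δ ≈ 0.702.
p = a·p₁ + b·p₂ ≈ (0.795, -0.125, -0.593); φ = arcsin(p_z) ≈ -36.40°, λ = atan2(p_y, p_x) ≈ -8.94°.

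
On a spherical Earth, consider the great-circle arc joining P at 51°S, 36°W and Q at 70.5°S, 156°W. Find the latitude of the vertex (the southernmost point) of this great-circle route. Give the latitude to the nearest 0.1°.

The great circle lies in the plane with unit normal n̂ = (p₁ × p₂)/|p₁ × p₂|.
Here n̂_z ≈ -0.234; the vertex latitude is φ_max = arccos|n̂_z| ≈ 76.5°.
Check via Clairaut: cos φ_max = |cos φ₁| · sin C = cos(51.0°)·sin(158.2°) ≈ 0.234, again giving ≈ 76.5°.

≈ 76.5°S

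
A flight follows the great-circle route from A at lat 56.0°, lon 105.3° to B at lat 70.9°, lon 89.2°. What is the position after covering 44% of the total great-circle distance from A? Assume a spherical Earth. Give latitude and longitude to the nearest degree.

Write both endpoints as unit vectors p₁, p₂ with components (cos φ cos λ, cos φ sin λ, sin φ).
The central angle between the endpoints is δ = arccos(p₁·p₂) ≈ 0.287 rad (16.4°).
Interpolate at f = 0.44 with slerp weights a = sin((1−f)δ)/sin δ ≈ 0.565, b = sin(fδ)/sin δ ≈ 0.445.
p = a·p₁ + b·p₂ ≈ (-0.081, 0.450, 0.889); φ = arcsin(p_z) ≈ 62.76°, λ = atan2(p_y, p_x) ≈ 100.24°.

≈ lat 63°, lon 100°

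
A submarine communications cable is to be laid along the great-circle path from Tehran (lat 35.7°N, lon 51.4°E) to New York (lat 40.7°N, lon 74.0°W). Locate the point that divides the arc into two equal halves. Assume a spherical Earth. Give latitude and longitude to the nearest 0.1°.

Convert each endpoint to a unit vector on the sphere (x = cos φ cos λ, y = cos φ sin λ, z = sin φ).
The central angle between the endpoints is δ = arccos(p₁·p₂) ≈ 1.547 rad (88.6°).
Interpolate at f = 1/2 with slerp weights a = sin((1−f)δ)/sin δ ≈ 0.699, b = sin(fδ)/sin δ ≈ 0.699.
p = a·p₁ + b·p₂ ≈ (0.500, -0.066, 0.863); φ = arcsin(p_z) ≈ 59.71°, λ = atan2(p_y, p_x) ≈ -7.49°.

≈ lat 59.7°N, lon 7.5°W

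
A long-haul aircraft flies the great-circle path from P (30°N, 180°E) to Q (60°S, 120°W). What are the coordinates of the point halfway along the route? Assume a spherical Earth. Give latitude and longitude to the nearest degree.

≈ (17°S, 159°W)

Write both endpoints as unit vectors p₁, p₂ with components (cos φ cos λ, cos φ sin λ, sin φ).
The central angle between the endpoints is δ = arccos(p₁·p₂) ≈ 1.789 rad (102.5°).
Interpolate at f = 1/2 with slerp weights a = sin((1−f)δ)/sin δ ≈ 0.799, b = sin(fδ)/sin δ ≈ 0.799.
p = a·p₁ + b·p₂ ≈ (-0.892, -0.346, -0.292); φ = arcsin(p_z) ≈ -17.00°, λ = atan2(p_y, p_x) ≈ -158.79°.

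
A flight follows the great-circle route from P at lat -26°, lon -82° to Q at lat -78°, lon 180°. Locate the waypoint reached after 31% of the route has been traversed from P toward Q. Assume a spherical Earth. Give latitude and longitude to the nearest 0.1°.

≈ lat -45.9°, lon -88.5°

Write both endpoints as unit vectors p₁, p₂ with components (cos φ cos λ, cos φ sin λ, sin φ).
The central angle between the endpoints is δ = arccos(p₁·p₂) ≈ 1.156 rad (66.2°).
Interpolate at f = 0.31 with slerp weights a = sin((1−f)δ)/sin δ ≈ 0.782, b = sin(fδ)/sin δ ≈ 0.383.
p = a·p₁ + b·p₂ ≈ (0.018, -0.696, -0.718); φ = arcsin(p_z) ≈ -45.87°, λ = atan2(p_y, p_x) ≈ -88.51°.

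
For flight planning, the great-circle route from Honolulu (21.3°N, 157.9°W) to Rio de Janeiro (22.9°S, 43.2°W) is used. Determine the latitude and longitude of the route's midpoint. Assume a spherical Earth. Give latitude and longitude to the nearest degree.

≈ (1°S, 101°W)

Write both endpoints as unit vectors p₁, p₂ with components (cos φ cos λ, cos φ sin λ, sin φ).
The central angle between the endpoints is δ = arccos(p₁·p₂) ≈ 2.094 rad (120.0°).
Interpolate at f = 1/2 with slerp weights a = sin((1−f)δ)/sin δ ≈ 1.000, b = sin(fδ)/sin δ ≈ 1.000.
p = a·p₁ + b·p₂ ≈ (-0.192, -0.981, -0.026); φ = arcsin(p_z) ≈ -1.48°, λ = atan2(p_y, p_x) ≈ -101.06°.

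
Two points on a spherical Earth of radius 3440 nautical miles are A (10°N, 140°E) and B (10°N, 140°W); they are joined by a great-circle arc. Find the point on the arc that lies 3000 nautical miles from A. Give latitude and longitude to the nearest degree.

≈ (13°N, 169°W)

Write both endpoints as unit vectors p₁, p₂ with components (cos φ cos λ, cos φ sin λ, sin φ).
The central angle between the endpoints is δ = arccos(p₁·p₂) ≈ 1.371 rad (78.5°). The total great-circle distance is δ·R ≈ 1.371 × 3440 ≈ 4716 nmi, so the target fraction is f = 3000/4716 ≈ 0.636.
Interpolate at f ≈ 0.636 with slerp weights a = sin((1−f)δ)/sin δ ≈ 0.488, b = sin(fδ)/sin δ ≈ 0.781.
p = a·p₁ + b·p₂ ≈ (-0.958, -0.186, 0.220); φ = arcsin(p_z) ≈ 12.73°, λ = atan2(p_y, p_x) ≈ -169.03°.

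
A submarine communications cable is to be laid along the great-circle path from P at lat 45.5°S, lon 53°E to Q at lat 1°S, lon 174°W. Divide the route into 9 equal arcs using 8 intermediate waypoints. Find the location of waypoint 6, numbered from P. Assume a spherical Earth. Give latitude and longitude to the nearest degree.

Convert each endpoint to a unit vector on the sphere (x = cos φ cos λ, y = cos φ sin λ, z = sin φ).
The central angle between the endpoints is δ = arccos(p₁·p₂) ≈ 2.055 rad (117.7°).
Interpolate at f = 6/9 with slerp weights a = sin((1−f)δ)/sin δ ≈ 0.715, b = sin(fδ)/sin δ ≈ 1.107.
p = a·p₁ + b·p₂ ≈ (-0.799, 0.284, -0.529); φ = arcsin(p_z) ≈ -31.95°, λ = atan2(p_y, p_x) ≈ 160.41°.

≈ lat 32°S, lon 160°E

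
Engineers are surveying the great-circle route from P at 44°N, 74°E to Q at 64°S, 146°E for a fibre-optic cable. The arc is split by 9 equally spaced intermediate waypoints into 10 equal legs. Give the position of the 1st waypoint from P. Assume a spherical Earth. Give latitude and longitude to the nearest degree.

≈ 33°N, 81°E

Convert each endpoint to a unit vector on the sphere (x = cos φ cos λ, y = cos φ sin λ, z = sin φ).
The central angle between the endpoints is δ = arccos(p₁·p₂) ≈ 2.126 rad (121.8°).
Interpolate at f = 1/10 with slerp weights a = sin((1−f)δ)/sin δ ≈ 1.108, b = sin(fδ)/sin δ ≈ 0.248.
p = a·p₁ + b·p₂ ≈ (0.130, 0.827, 0.547); φ = arcsin(p_z) ≈ 33.15°, λ = atan2(p_y, p_x) ≈ 81.10°.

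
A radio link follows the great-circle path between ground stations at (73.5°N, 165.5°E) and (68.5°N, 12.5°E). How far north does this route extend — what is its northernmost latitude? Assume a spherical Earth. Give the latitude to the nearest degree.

≈ 85°N

The great circle lies in the plane with unit normal n̂ = (p₁ × p₂)/|p₁ × p₂|.
Here n̂_z ≈ -0.079; the vertex latitude is φ_max = arccos|n̂_z| ≈ 85.5°.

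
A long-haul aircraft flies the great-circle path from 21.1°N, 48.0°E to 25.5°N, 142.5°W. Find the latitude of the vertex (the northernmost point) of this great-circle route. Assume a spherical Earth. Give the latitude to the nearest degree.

The great circle lies in the plane with unit normal n̂ = (p₁ × p₂)/|p₁ × p₂|.
Here n̂_z ≈ +0.207; the vertex latitude is φ_max = arccos|n̂_z| ≈ 78.0°.

≈ 78°N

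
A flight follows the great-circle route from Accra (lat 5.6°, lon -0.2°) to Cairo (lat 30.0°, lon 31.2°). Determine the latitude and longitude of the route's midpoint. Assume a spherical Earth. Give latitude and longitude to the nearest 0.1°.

Write both endpoints as unit vectors p₁, p₂ with components (cos φ cos λ, cos φ sin λ, sin φ).
The central angle between the endpoints is δ = arccos(p₁·p₂) ≈ 0.669 rad (38.3°).
Interpolate at f = 1/2 with slerp weights a = sin((1−f)δ)/sin δ ≈ 0.529, b = sin(fδ)/sin δ ≈ 0.529.
p = a·p₁ + b·p₂ ≈ (0.919, 0.236, 0.316); φ = arcsin(p_z) ≈ 18.44°, λ = atan2(p_y, p_x) ≈ 14.38°.

≈ lat 18.4°, lon 14.4°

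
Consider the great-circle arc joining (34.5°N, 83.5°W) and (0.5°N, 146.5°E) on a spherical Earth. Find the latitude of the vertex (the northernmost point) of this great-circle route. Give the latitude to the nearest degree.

≈ 42°N

The great circle lies in the plane with unit normal n̂ = (p₁ × p₂)/|p₁ × p₂|.
Here n̂_z ≈ -0.742; the vertex latitude is φ_max = arccos|n̂_z| ≈ 42.1°.
Check via Clairaut: cos φ_max = |cos φ₁| · sin C = cos(34.5°)·sin(64.1°) ≈ 0.742, again giving ≈ 42.1°.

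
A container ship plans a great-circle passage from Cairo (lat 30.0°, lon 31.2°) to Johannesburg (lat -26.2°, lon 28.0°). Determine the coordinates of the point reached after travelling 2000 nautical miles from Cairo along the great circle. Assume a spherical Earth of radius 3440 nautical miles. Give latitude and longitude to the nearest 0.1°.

≈ lat -3.3°, lon 29.3°

Write both endpoints as unit vectors p₁, p₂ with components (cos φ cos λ, cos φ sin λ, sin φ).
The central angle between the endpoints is δ = arccos(p₁·p₂) ≈ 0.982 rad (56.3°). The total great-circle distance is δ·R ≈ 0.982 × 3440 ≈ 3379 nmi, so the target fraction is f = 2000/3379 ≈ 0.592.
Interpolate at f ≈ 0.592 with slerp weights a = sin((1−f)δ)/sin δ ≈ 0.469, b = sin(fδ)/sin δ ≈ 0.660.
p = a·p₁ + b·p₂ ≈ (0.871, 0.489, -0.057); φ = arcsin(p_z) ≈ -3.26°, λ = atan2(p_y, p_x) ≈ 29.30°.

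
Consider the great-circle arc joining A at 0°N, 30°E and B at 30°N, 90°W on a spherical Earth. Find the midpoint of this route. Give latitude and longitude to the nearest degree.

Write both endpoints as unit vectors p₁, p₂ with components (cos φ cos λ, cos φ sin λ, sin φ).
The central angle between the endpoints is δ = arccos(p₁·p₂) ≈ 2.019 rad (115.7°).
Interpolate at f = 1/2 with slerp weights a = sin((1−f)δ)/sin δ ≈ 0.939, b = sin(fδ)/sin δ ≈ 0.939.
p = a·p₁ + b·p₂ ≈ (0.813, -0.344, 0.470); φ = arcsin(p_z) ≈ 28.00°, λ = atan2(p_y, p_x) ≈ -22.91°.

≈ 28°N, 23°W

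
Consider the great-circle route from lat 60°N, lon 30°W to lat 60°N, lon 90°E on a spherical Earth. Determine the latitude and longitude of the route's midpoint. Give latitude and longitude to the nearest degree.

≈ lat 74°N, lon 30°E

Write both endpoints as unit vectors p₁, p₂ with components (cos φ cos λ, cos φ sin λ, sin φ).
The central angle between the endpoints is δ = arccos(p₁·p₂) ≈ 0.896 rad (51.3°).
Interpolate at f = 1/2 with slerp weights a = sin((1−f)δ)/sin δ ≈ 0.555, b = sin(fδ)/sin δ ≈ 0.555.
p = a·p₁ + b·p₂ ≈ (0.240, 0.139, 0.961); φ = arcsin(p_z) ≈ 73.90°, λ = atan2(p_y, p_x) ≈ 30.00°.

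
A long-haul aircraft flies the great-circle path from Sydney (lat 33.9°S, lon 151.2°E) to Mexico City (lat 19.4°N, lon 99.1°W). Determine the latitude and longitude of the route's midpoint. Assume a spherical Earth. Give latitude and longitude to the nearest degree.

Write both endpoints as unit vectors p₁, p₂ with components (cos φ cos λ, cos φ sin λ, sin φ).
The central angle between the endpoints is δ = arccos(p₁·p₂) ≈ 2.037 rad (116.7°).
Interpolate at f = 1/2 with slerp weights a = sin((1−f)δ)/sin δ ≈ 0.953, b = sin(fδ)/sin δ ≈ 0.953.
p = a·p₁ + b·p₂ ≈ (-0.835, -0.506, -0.215); φ = arcsin(p_z) ≈ -12.41°, λ = atan2(p_y, p_x) ≈ -148.77°.

≈ lat 12°S, lon 149°W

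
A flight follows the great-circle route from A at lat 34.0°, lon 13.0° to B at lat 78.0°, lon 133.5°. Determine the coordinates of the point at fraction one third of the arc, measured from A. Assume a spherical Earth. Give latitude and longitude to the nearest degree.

≈ lat 54°, lon 20°

Write both endpoints as unit vectors p₁, p₂ with components (cos φ cos λ, cos φ sin λ, sin φ).
The central angle between the endpoints is δ = arccos(p₁·p₂) ≈ 1.093 rad (62.6°).
Interpolate at f = 1/3 with slerp weights a = sin((1−f)δ)/sin δ ≈ 0.750, b = sin(fδ)/sin δ ≈ 0.401.
p = a·p₁ + b·p₂ ≈ (0.548, 0.200, 0.812); φ = arcsin(p_z) ≈ 54.28°, λ = atan2(p_y, p_x) ≈ 20.07°.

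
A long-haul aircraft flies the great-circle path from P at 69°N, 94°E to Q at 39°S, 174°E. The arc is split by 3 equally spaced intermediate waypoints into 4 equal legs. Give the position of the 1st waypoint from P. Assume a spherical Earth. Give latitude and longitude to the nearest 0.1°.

Convert each endpoint to a unit vector on the sphere (x = cos φ cos λ, y = cos φ sin λ, z = sin φ).
The central angle between the endpoints is δ = arccos(p₁·p₂) ≈ 2.140 rad (122.6°).
Interpolate at f = 1/4 with slerp weights a = sin((1−f)δ)/sin δ ≈ 1.187, b = sin(fδ)/sin δ ≈ 0.605.
p = a·p₁ + b·p₂ ≈ (-0.498, 0.473, 0.727); φ = arcsin(p_z) ≈ 46.62°, λ = atan2(p_y, p_x) ≈ 136.43°.

≈ 46.6°N, 136.4°E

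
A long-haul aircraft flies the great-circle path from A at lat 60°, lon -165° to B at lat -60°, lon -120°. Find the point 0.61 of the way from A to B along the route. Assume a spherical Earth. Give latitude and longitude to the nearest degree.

Convert each endpoint to a unit vector on the sphere (x = cos φ cos λ, y = cos φ sin λ, z = sin φ).
The central angle between the endpoints is δ = arccos(p₁·p₂) ≈ 2.181 rad (125.0°).
Interpolate at f = 0.61 with slerp weights a = sin((1−f)δ)/sin δ ≈ 0.917, b = sin(fδ)/sin δ ≈ 1.185.
p = a·p₁ + b·p₂ ≈ (-0.739, -0.632, -0.232); φ = arcsin(p_z) ≈ -13.42°, λ = atan2(p_y, p_x) ≈ -139.48°.

≈ lat -13°, lon -139°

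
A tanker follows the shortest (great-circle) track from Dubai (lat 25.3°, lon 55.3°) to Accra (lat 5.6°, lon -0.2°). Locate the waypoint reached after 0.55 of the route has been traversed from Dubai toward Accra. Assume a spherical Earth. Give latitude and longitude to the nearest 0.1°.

≈ lat 16.3°, lon 23.4°

From cos δ = sin φ₁ sin φ₂ + cos φ₁ cos φ₂ cos Δλ, the central angle is δ ≈ 0.987 rad (56.5°).
Interpolate at f = 0.55 with slerp weights a = sin((1−f)δ)/sin δ ≈ 0.515, b = sin(fδ)/sin δ ≈ 0.619.
p = a·p₁ + b·p₂ ≈ (0.881, 0.381, 0.280); φ = arcsin(p_z) ≈ 16.29°, λ = atan2(p_y, p_x) ≈ 23.36°.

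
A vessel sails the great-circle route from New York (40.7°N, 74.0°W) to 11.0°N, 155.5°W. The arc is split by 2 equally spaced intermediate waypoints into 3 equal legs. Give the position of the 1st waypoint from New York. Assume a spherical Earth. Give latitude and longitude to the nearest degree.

≈ 37°N, 107°W

Convert each endpoint to a unit vector on the sphere (x = cos φ cos λ, y = cos φ sin λ, z = sin φ).
The central angle between the endpoints is δ = arccos(p₁·p₂) ≈ 1.334 rad (76.4°).
Interpolate at f = 1/3 with slerp weights a = sin((1−f)δ)/sin δ ≈ 0.799, b = sin(fδ)/sin δ ≈ 0.443.
p = a·p₁ + b·p₂ ≈ (-0.228, -0.762, 0.605); φ = arcsin(p_z) ≈ 37.26°, λ = atan2(p_y, p_x) ≈ -106.67°.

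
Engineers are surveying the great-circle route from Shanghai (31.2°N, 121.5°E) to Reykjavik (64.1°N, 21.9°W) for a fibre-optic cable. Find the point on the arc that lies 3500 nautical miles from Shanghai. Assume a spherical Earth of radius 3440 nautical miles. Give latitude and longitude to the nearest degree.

≈ 77°N, 38°E

Write both endpoints as unit vectors p₁, p₂ with components (cos φ cos λ, cos φ sin λ, sin φ).
The central angle between the endpoints is δ = arccos(p₁·p₂) ≈ 1.404 rad (80.4°). The total great-circle distance is δ·R ≈ 1.404 × 3440 ≈ 4830 nmi, so the target fraction is f = 3500/4830 ≈ 0.725.
Interpolate at f ≈ 0.725 with slerp weights a = sin((1−f)δ)/sin δ ≈ 0.382, b = sin(fδ)/sin δ ≈ 0.863.
p = a·p₁ + b·p₂ ≈ (0.179, 0.138, 0.974); φ = arcsin(p_z) ≈ 76.94°, λ = atan2(p_y, p_x) ≈ 37.71°.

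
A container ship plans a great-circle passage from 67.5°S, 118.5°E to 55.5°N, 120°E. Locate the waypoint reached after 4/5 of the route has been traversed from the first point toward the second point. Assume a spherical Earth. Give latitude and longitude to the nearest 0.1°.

Convert each endpoint to a unit vector on the sphere (x = cos φ cos λ, y = cos φ sin λ, z = sin φ).
The central angle between the endpoints is δ = arccos(p₁·p₂) ≈ 2.147 rad (123.0°).
Interpolate at f = 4/5 with slerp weights a = sin((1−f)δ)/sin δ ≈ 0.496, b = sin(fδ)/sin δ ≈ 1.180.
p = a·p₁ + b·p₂ ≈ (-0.425, 0.746, 0.514); φ = arcsin(p_z) ≈ 30.90°, λ = atan2(p_y, p_x) ≈ 119.67°.

≈ 30.9°N, 119.7°E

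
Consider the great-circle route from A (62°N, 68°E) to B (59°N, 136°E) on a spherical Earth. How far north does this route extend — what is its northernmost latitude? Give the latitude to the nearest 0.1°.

≈ 65.0°N

The great circle lies in the plane with unit normal n̂ = (p₁ × p₂)/|p₁ × p₂|.
Here n̂_z ≈ +0.422; the vertex latitude is φ_max = arccos|n̂_z| ≈ 65.0°.
Check via Clairaut: cos φ_max = |cos φ₁| · sin C = cos(62.0°)·sin(64.1°) ≈ 0.422, again giving ≈ 65.0°.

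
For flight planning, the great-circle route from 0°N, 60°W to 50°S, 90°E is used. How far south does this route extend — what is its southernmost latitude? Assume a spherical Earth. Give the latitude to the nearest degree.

≈ 67°S

The great circle lies in the plane with unit normal n̂ = (p₁ × p₂)/|p₁ × p₂|.
Here n̂_z ≈ +0.387; the vertex latitude is φ_max = arccos|n̂_z| ≈ 67.2°.
Check via Clairaut: cos φ_max = |cos φ₁| · sin C = cos(0.0°)·sin(157.2°) ≈ 0.387, again giving ≈ 67.2°.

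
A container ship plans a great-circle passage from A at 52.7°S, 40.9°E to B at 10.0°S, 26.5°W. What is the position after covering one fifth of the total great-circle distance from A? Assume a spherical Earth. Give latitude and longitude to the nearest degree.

≈ 48°S, 21°E

From cos δ = sin φ₁ sin φ₂ + cos φ₁ cos φ₂ cos Δλ, the central angle is δ ≈ 1.195 rad (68.4°).
Interpolate at f = 1/5 with slerp weights a = sin((1−f)δ)/sin δ ≈ 0.878, b = sin(fδ)/sin δ ≈ 0.254.
p = a·p₁ + b·p₂ ≈ (0.626, 0.237, -0.743); φ = arcsin(p_z) ≈ -47.96°, λ = atan2(p_y, p_x) ≈ 20.69°.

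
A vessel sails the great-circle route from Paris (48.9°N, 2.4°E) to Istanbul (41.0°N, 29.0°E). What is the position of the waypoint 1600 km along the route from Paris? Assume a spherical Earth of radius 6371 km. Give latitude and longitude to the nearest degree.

≈ 44°N, 22°E

Write both endpoints as unit vectors p₁, p₂ with components (cos φ cos λ, cos φ sin λ, sin φ).
The central angle between the endpoints is δ = arccos(p₁·p₂) ≈ 0.354 rad (20.3°). The total great-circle distance is δ·R ≈ 0.354 × 6371 ≈ 2255 km, so the target fraction is f = 1600/2255 ≈ 0.709.
Interpolate at f ≈ 0.709 with slerp weights a = sin((1−f)δ)/sin δ ≈ 0.296, b = sin(fδ)/sin δ ≈ 0.717.
p = a·p₁ + b·p₂ ≈ (0.668, 0.270, 0.694); φ = arcsin(p_z) ≈ 43.91°, λ = atan2(p_y, p_x) ≈ 22.05°.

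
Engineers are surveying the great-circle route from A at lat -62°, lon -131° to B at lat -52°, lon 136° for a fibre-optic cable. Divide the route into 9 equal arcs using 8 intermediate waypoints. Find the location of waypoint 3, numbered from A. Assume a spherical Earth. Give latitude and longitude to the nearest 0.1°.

Write both endpoints as unit vectors p₁, p₂ with components (cos φ cos λ, cos φ sin λ, sin φ).
The central angle between the endpoints is δ = arccos(p₁·p₂) ≈ 0.822 rad (47.1°).
Interpolate at f = 3/9 with slerp weights a = sin((1−f)δ)/sin δ ≈ 0.711, b = sin(fδ)/sin δ ≈ 0.369.
p = a·p₁ + b·p₂ ≈ (-0.383, -0.094, -0.919); φ = arcsin(p_z) ≈ -66.79°, λ = atan2(p_y, p_x) ≈ -166.20°.

≈ lat -66.8°, lon -166.2°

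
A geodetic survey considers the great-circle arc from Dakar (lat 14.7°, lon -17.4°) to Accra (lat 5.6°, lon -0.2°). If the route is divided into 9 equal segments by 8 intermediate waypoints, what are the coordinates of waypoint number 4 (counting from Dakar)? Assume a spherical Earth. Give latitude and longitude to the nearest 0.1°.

≈ lat 10.8°, lon -9.6°

The haversine formula gives a central angle δ ≈ 0.335 rad (19.2°) between the endpoints.
Interpolate at f = 4/9 with slerp weights a = sin((1−f)δ)/sin δ ≈ 0.563, b = sin(fδ)/sin δ ≈ 0.451.
p = a·p₁ + b·p₂ ≈ (0.969, -0.164, 0.187); φ = arcsin(p_z) ≈ 10.77°, λ = atan2(p_y, p_x) ≈ -9.63°.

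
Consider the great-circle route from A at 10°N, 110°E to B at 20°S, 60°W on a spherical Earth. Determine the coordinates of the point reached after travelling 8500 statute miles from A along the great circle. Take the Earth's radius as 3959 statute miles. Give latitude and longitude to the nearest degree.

≈ 44°S, 17°W

From cos δ = sin φ₁ sin φ₂ + cos φ₁ cos φ₂ cos Δλ, the central angle is δ ≈ 2.899 rad (166.1°). The total great-circle distance is δ·R ≈ 2.899 × 3959 ≈ 11478 mi, so the target fraction is f = 8500/11478 ≈ 0.741.
Interpolate at f ≈ 0.741 with slerp weights a = sin((1−f)δ)/sin δ ≈ 2.845, b = sin(fδ)/sin δ ≈ 3.492.
p = a·p₁ + b·p₂ ≈ (0.683, -0.209, -0.700); φ = arcsin(p_z) ≈ -44.46°, λ = atan2(p_y, p_x) ≈ -17.02°.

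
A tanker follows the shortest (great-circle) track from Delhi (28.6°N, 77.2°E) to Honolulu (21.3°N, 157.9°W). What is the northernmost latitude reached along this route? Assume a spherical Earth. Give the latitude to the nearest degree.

The great circle lies in the plane with unit normal n̂ = (p₁ × p₂)/|p₁ × p₂|.
Here n̂_z ≈ +0.702; the vertex latitude is φ_max = arccos|n̂_z| ≈ 45.4°.
Check via Clairaut: cos φ_max = |cos φ₁| · sin C = cos(28.6°)·sin(53.1°) ≈ 0.702, again giving ≈ 45.4°.

≈ 45°N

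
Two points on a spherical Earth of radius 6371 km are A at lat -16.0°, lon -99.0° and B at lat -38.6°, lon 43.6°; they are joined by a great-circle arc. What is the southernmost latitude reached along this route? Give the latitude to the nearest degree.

≈ -60°

The great circle lies in the plane with unit normal n̂ = (p₁ × p₂)/|p₁ × p₂|.
Here n̂_z ≈ +0.504; the vertex latitude is φ_max = arccos|n̂_z| ≈ 59.7°.
Check via Clairaut: cos φ_max = |cos φ₁| · sin C = cos(16.0°)·sin(148.4°) ≈ 0.504, again giving ≈ 59.7°.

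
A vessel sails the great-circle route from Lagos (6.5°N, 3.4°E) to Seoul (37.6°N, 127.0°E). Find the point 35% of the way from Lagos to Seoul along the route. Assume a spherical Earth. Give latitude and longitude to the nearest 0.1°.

≈ 31.9°N, 35.2°E

Write both endpoints as unit vectors p₁, p₂ with components (cos φ cos λ, cos φ sin λ, sin φ).
The central angle between the endpoints is δ = arccos(p₁·p₂) ≈ 1.946 rad (111.5°).
Interpolate at f = 0.35 with slerp weights a = sin((1−f)δ)/sin δ ≈ 1.025, b = sin(fδ)/sin δ ≈ 0.677.
p = a·p₁ + b·p₂ ≈ (0.694, 0.489, 0.529); φ = arcsin(p_z) ≈ 31.94°, λ = atan2(p_y, p_x) ≈ 35.15°.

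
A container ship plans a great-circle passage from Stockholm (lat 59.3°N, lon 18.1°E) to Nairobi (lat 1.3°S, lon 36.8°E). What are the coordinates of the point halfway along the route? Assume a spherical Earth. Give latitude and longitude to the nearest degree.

The haversine formula gives a central angle δ ≈ 1.088 rad (62.4°) between the endpoints.
Interpolate at f = 1/2 with slerp weights a = sin((1−f)δ)/sin δ ≈ 0.584, b = sin(fδ)/sin δ ≈ 0.584.
p = a·p₁ + b·p₂ ≈ (0.751, 0.443, 0.489); φ = arcsin(p_z) ≈ 29.29°, λ = atan2(p_y, p_x) ≈ 30.50°.

≈ lat 29°N, lon 31°E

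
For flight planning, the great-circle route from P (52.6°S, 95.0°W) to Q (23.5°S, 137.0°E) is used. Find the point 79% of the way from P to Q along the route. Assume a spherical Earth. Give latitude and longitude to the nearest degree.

≈ (40°S, 149°E)

Write both endpoints as unit vectors p₁, p₂ with components (cos φ cos λ, cos φ sin λ, sin φ).
The central angle between the endpoints is δ = arccos(p₁·p₂) ≈ 1.597 rad (91.5°).
Interpolate at f = 0.79 with slerp weights a = sin((1−f)δ)/sin δ ≈ 0.329, b = sin(fδ)/sin δ ≈ 0.953.
p = a·p₁ + b·p₂ ≈ (-0.657, 0.397, -0.642); φ = arcsin(p_z) ≈ -39.90°, λ = atan2(p_y, p_x) ≈ 148.85°.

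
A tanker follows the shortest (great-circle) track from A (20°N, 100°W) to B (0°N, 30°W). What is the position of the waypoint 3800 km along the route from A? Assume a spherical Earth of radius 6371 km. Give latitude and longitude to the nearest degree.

Convert each endpoint to a unit vector on the sphere (x = cos φ cos λ, y = cos φ sin λ, z = sin φ).
The central angle between the endpoints is δ = arccos(p₁·p₂) ≈ 1.244 rad (71.3°). The total great-circle distance is δ·R ≈ 1.244 × 6371 ≈ 7923 km, so the target fraction is f = 3800/7923 ≈ 0.480.
Interpolate at f ≈ 0.480 with slerp weights a = sin((1−f)δ)/sin δ ≈ 0.637, b = sin(fδ)/sin δ ≈ 0.593.
p = a·p₁ + b·p₂ ≈ (0.410, -0.886, 0.218); φ = arcsin(p_z) ≈ 12.58°, λ = atan2(p_y, p_x) ≈ -65.17°.

≈ (13°N, 65°W)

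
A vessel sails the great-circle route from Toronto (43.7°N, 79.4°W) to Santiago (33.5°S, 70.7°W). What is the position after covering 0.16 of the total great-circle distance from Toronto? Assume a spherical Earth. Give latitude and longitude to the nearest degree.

From cos δ = sin φ₁ sin φ₂ + cos φ₁ cos φ₂ cos Δλ, the central angle is δ ≈ 1.355 rad (77.6°).
Interpolate at f = 0.16 with slerp weights a = sin((1−f)δ)/sin δ ≈ 0.929, b = sin(fδ)/sin δ ≈ 0.220.
p = a·p₁ + b·p₂ ≈ (0.184, -0.834, 0.521); φ = arcsin(p_z) ≈ 31.37°, λ = atan2(p_y, p_x) ≈ -77.54°.

≈ (31°N, 78°W)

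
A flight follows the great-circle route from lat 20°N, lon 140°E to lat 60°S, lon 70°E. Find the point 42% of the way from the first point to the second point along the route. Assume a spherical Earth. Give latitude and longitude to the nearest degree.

≈ lat 17°S, lon 121°E

Convert each endpoint to a unit vector on the sphere (x = cos φ cos λ, y = cos φ sin λ, z = sin φ).
The central angle between the endpoints is δ = arccos(p₁·p₂) ≈ 1.707 rad (97.8°).
Interpolate at f = 0.42 with slerp weights a = sin((1−f)δ)/sin δ ≈ 0.844, b = sin(fδ)/sin δ ≈ 0.663.
p = a·p₁ + b·p₂ ≈ (-0.494, 0.821, -0.286); φ = arcsin(p_z) ≈ -16.60°, λ = atan2(p_y, p_x) ≈ 121.03°.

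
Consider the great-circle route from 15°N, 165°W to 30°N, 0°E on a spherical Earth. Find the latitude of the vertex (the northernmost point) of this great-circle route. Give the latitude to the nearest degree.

The great circle lies in the plane with unit normal n̂ = (p₁ × p₂)/|p₁ × p₂|.
Here n̂_z ≈ +0.295; the vertex latitude is φ_max = arccos|n̂_z| ≈ 72.9°.

≈ 73°N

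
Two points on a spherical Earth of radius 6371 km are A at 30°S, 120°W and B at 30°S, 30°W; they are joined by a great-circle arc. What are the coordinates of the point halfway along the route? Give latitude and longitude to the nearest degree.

≈ 39°S, 75°W

Convert each endpoint to a unit vector on the sphere (x = cos φ cos λ, y = cos φ sin λ, z = sin φ).
The central angle between the endpoints is δ = arccos(p₁·p₂) ≈ 1.318 rad (75.5°).
Interpolate at f = 1/2 with slerp weights a = sin((1−f)δ)/sin δ ≈ 0.632, b = sin(fδ)/sin δ ≈ 0.632.
p = a·p₁ + b·p₂ ≈ (0.200, -0.748, -0.632); φ = arcsin(p_z) ≈ -39.23°, λ = atan2(p_y, p_x) ≈ -75.00°.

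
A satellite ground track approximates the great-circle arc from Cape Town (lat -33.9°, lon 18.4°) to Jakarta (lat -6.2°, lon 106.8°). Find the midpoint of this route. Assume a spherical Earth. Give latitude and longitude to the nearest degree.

≈ lat -27°, lon 68°

Convert each endpoint to a unit vector on the sphere (x = cos φ cos λ, y = cos φ sin λ, z = sin φ).
The central angle between the endpoints is δ = arccos(p₁·p₂) ≈ 1.487 rad (85.2°).
Interpolate at f = 1/2 with slerp weights a = sin((1−f)δ)/sin δ ≈ 0.679, b = sin(fδ)/sin δ ≈ 0.679.
p = a·p₁ + b·p₂ ≈ (0.340, 0.825, -0.452); φ = arcsin(p_z) ≈ -26.89°, λ = atan2(p_y, p_x) ≈ 67.60°.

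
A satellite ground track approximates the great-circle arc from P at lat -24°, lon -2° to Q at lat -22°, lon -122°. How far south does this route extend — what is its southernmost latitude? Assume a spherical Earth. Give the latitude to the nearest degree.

≈ -40°

The great circle lies in the plane with unit normal n̂ = (p₁ × p₂)/|p₁ × p₂|.
Here n̂_z ≈ -0.762; the vertex latitude is φ_max = arccos|n̂_z| ≈ 40.4°.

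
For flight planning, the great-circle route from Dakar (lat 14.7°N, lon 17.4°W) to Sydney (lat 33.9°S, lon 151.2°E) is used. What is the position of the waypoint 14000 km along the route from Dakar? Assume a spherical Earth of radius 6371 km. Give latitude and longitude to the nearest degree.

≈ lat 58°S, lon 120°E

The haversine formula gives a central angle δ ≈ 2.761 rad (158.2°) between the endpoints. The total great-circle distance is δ·R ≈ 2.761 × 6371 ≈ 17592 km, so the target fraction is f = 14000/17592 ≈ 0.796.
Interpolate at f ≈ 0.796 with slerp weights a = sin((1−f)δ)/sin δ ≈ 1.439, b = sin(fδ)/sin δ ≈ 2.182.
p = a·p₁ + b·p₂ ≈ (-0.258, 0.456, -0.852); φ = arcsin(p_z) ≈ -58.39°, λ = atan2(p_y, p_x) ≈ 119.53°.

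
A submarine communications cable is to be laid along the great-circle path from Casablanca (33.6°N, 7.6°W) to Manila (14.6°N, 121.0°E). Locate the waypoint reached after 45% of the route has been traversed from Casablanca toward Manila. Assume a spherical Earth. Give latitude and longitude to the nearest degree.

Write both endpoints as unit vectors p₁, p₂ with components (cos φ cos λ, cos φ sin λ, sin φ).
The central angle between the endpoints is δ = arccos(p₁·p₂) ≈ 1.943 rad (111.3°).
Interpolate at f = 0.45 with slerp weights a = sin((1−f)δ)/sin δ ≈ 0.941, b = sin(fδ)/sin δ ≈ 0.823.
p = a·p₁ + b·p₂ ≈ (0.366, 0.579, 0.728); φ = arcsin(p_z) ≈ 46.73°, λ = atan2(p_y, p_x) ≈ 57.69°.

≈ 47°N, 58°E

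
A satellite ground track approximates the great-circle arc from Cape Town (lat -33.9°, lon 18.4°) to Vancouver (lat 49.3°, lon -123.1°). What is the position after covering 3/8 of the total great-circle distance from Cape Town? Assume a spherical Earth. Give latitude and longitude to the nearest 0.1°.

≈ lat 7.2°, lon -20.9°

From cos δ = sin φ₁ sin φ₂ + cos φ₁ cos φ₂ cos Δλ, the central angle is δ ≈ 2.580 rad (147.8°).
Interpolate at f = 3/8 with slerp weights a = sin((1−f)δ)/sin δ ≈ 1.876, b = sin(fδ)/sin δ ≈ 1.546.
p = a·p₁ + b·p₂ ≈ (0.927, -0.353, 0.126); φ = arcsin(p_z) ≈ 7.23°, λ = atan2(p_y, p_x) ≈ -20.86°.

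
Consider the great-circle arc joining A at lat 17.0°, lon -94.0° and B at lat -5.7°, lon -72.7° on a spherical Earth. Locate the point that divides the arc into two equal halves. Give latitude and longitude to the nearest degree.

≈ lat 6°, lon -83°

Write both endpoints as unit vectors p₁, p₂ with components (cos φ cos λ, cos φ sin λ, sin φ).
The central angle between the endpoints is δ = arccos(p₁·p₂) ≈ 0.540 rad (31.0°).
Interpolate at f = 1/2 with slerp weights a = sin((1−f)δ)/sin δ ≈ 0.519, b = sin(fδ)/sin δ ≈ 0.519.
p = a·p₁ + b·p₂ ≈ (0.119, -0.988, 0.100); φ = arcsin(p_z) ≈ 5.75°, λ = atan2(p_y, p_x) ≈ -83.14°.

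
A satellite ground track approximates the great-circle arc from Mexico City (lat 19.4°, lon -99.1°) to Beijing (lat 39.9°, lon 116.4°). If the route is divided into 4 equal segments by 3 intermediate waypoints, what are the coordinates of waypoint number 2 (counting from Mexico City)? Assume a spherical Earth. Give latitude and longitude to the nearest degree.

≈ lat 61°, lon -154°

Write both endpoints as unit vectors p₁, p₂ with components (cos φ cos λ, cos φ sin λ, sin φ).
The central angle between the endpoints is δ = arccos(p₁·p₂) ≈ 1.956 rad (112.1°).
Interpolate at f = 2/4 with slerp weights a = sin((1−f)δ)/sin δ ≈ 0.895, b = sin(fδ)/sin δ ≈ 0.895.
p = a·p₁ + b·p₂ ≈ (-0.439, -0.219, 0.872); φ = arcsin(p_z) ≈ 60.64°, λ = atan2(p_y, p_x) ≈ -153.52°.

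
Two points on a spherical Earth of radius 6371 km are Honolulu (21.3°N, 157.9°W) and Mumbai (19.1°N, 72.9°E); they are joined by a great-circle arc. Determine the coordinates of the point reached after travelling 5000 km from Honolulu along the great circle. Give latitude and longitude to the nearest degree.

≈ 40°N, 154°E

Convert each endpoint to a unit vector on the sphere (x = cos φ cos λ, y = cos φ sin λ, z = sin φ).
The central angle between the endpoints is δ = arccos(p₁·p₂) ≈ 2.024 rad (115.9°). The total great-circle distance is δ·R ≈ 2.024 × 6371 ≈ 12893 km, so the target fraction is f = 5000/12893 ≈ 0.388.
Interpolate at f ≈ 0.388 with slerp weights a = sin((1−f)δ)/sin δ ≈ 1.051, b = sin(fδ)/sin δ ≈ 0.786.
p = a·p₁ + b·p₂ ≈ (-0.689, 0.341, 0.639); φ = arcsin(p_z) ≈ 39.72°, λ = atan2(p_y, p_x) ≈ 153.66°.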